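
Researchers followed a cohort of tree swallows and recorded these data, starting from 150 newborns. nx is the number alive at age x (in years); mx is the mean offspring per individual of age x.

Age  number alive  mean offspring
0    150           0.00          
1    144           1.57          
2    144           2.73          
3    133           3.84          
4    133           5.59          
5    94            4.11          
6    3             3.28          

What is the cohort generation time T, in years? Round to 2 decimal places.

lx = nx/n0 = nx/150: 1, 0.96, 0.96, 0.88667…, 0.88667…, 0.62667…, 0.02
lx·mx: 0, 1.5072, 2.6208, 3.4048…, 4.956467…, 2.5756…, 0.0656 → R0 = 15.130467…
x·lx·mx: 0, 1.5072, 5.2416, 10.2144…, 19.825867…, 12.878…, 0.3936 → Σ = 50.060667…
T = 50.060667… / 15.130467… = 3.3086… → 3.31

3.31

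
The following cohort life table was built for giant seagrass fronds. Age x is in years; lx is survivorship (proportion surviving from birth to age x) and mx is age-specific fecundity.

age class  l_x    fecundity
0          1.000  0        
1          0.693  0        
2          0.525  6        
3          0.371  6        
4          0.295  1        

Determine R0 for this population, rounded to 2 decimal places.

lx·mx by age: 0, 0, 3.15, 2.226, 0.295
R0 = Σ lx·mx = 5.671 → 5.67

5.67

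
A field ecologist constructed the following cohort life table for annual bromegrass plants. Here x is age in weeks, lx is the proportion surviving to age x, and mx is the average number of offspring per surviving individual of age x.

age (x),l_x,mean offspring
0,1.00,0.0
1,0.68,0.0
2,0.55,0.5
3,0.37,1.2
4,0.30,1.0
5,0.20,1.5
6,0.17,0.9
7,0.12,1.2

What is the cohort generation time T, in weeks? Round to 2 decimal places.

4.03

lx·mx: 0, 0, 0.275, 0.444, 0.3, 0.3, 0.153, 0.144 → R0 = 1.616
x·lx·mx: 0, 0, 0.55, 1.332, 1.2, 1.5, 0.918, 1.008 → Σ = 6.508
T = 6.508 / 1.616 = 4.027228… → 4.03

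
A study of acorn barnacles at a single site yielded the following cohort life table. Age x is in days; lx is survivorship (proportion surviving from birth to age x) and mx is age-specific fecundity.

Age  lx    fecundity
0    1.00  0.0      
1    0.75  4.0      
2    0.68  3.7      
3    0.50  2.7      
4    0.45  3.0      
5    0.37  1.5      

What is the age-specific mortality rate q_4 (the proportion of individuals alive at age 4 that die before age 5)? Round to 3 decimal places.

q_4 = (l_4 − l_5) / l_4 = (0.45 − 0.37) / 0.45
     = 0.08 / 0.45 = 0.177778… → 0.178

0.178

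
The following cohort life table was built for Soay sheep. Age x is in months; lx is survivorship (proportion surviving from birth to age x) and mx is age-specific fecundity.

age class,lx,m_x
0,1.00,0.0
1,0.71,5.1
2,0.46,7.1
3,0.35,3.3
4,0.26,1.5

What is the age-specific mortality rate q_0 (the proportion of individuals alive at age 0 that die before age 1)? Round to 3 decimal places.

0.290

q_0 = (l_0 − l_1) / l_0 = (1 − 0.71) / 1
     = 0.29 / 1 = 0.29 → 0.290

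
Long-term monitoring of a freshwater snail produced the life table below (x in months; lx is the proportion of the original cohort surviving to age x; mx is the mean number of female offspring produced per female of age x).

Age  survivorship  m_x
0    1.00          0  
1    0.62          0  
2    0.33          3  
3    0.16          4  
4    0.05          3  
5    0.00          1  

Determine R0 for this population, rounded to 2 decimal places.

1.78

lx·mx by age: 0, 0, 0.99, 0.64, 0.15, 0
R0 = Σ lx·mx = 1.78 → 1.78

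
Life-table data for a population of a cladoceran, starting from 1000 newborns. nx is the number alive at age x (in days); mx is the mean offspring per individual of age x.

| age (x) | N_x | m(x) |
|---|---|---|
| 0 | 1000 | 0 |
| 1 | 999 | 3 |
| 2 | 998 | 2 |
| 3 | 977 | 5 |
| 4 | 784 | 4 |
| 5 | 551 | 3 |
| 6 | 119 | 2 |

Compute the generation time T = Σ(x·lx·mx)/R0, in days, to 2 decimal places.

lx = nx/n0 = nx/1000: 1, 0.999, 0.998, 0.977, 0.784, 0.551, 0.119
lx·mx: 0, 2.997, 1.996, 4.885, 3.136, 1.653, 0.238 → R0 = 14.905
x·lx·mx: 0, 2.997, 3.992, 14.655, 12.544, 8.265, 1.428 → Σ = 43.881
T = 43.881 / 14.905 = 2.944046… → 2.94

2.94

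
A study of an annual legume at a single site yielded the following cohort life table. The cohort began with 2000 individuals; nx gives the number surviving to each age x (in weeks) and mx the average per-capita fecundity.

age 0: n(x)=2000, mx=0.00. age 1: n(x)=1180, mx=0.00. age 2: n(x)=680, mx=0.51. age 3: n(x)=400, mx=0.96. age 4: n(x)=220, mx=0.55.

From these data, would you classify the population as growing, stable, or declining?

declining

lx = nx/n0 = nx/2000: 1, 0.59, 0.34, 0.2, 0.11
R0 = Σ lx·mx = 0 + 0 + 0.1734 + 0.192 + 0.0605 = 0.4259
R0 < 1, so the population is declining.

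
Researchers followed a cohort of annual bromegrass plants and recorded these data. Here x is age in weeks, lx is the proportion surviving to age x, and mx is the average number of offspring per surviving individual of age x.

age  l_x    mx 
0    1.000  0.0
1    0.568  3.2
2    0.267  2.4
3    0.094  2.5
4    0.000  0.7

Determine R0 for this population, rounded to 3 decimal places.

lx·mx by age: 0, 1.8176, 0.6408, 0.235, 0
R0 = Σ lx·mx = 2.6934 → 2.693

2.693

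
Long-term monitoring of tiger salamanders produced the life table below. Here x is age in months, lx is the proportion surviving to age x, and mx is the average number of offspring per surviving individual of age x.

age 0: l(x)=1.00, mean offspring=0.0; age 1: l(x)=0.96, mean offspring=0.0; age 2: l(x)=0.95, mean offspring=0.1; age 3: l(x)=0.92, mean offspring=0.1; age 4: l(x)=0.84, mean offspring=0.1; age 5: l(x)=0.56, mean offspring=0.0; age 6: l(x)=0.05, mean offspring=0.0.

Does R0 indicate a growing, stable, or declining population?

R0 = Σ lx·mx = 0 + 0 + 0.095 + 0.092 + 0.084 + 0 + 0 = 0.271
R0 < 1, so the population is declining.

declining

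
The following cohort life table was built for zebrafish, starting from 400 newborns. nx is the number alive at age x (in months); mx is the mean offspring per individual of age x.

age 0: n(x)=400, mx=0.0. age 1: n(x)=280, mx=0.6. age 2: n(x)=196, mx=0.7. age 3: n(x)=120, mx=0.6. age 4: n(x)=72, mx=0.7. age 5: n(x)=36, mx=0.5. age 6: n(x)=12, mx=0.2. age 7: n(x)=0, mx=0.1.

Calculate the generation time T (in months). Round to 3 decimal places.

2.153

lx = nx/n0 = nx/400: 1, 0.7, 0.49, 0.3, 0.18, 0.09, 0.03, 0
lx·mx: 0, 0.42, 0.343, 0.18, 0.126, 0.045, 0.006, 0 → R0 = 1.12
x·lx·mx: 0, 0.42, 0.686, 0.54, 0.504, 0.225, 0.036, 0 → Σ = 2.411
T = 2.411 / 1.12 = 2.152679… → 2.153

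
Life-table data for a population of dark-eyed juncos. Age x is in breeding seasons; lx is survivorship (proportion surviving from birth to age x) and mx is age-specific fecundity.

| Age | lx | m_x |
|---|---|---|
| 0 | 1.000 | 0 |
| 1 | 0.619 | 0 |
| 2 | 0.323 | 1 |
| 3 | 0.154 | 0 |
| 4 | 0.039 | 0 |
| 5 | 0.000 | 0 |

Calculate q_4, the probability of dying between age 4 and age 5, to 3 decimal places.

1.000

q_4 = (l_4 − l_5) / l_4 = (0.039 − 0) / 0.039
     = 0.039 / 0.039 = 1 → 1.000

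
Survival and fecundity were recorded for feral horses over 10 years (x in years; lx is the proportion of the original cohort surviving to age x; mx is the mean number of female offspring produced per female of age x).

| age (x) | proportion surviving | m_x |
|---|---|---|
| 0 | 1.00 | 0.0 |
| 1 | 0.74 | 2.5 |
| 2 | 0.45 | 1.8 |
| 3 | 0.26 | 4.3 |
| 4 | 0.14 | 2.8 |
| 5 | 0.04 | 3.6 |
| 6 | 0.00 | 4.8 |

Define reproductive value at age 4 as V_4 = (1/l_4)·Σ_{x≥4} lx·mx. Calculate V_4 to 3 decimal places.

lx·mx for x ≥ 4: 0.392, 0.144, 0 → sum = 0.536
V_4 = 0.536 / l_4 = 0.536 / 0.14 = 3.828571… → 3.829

3.829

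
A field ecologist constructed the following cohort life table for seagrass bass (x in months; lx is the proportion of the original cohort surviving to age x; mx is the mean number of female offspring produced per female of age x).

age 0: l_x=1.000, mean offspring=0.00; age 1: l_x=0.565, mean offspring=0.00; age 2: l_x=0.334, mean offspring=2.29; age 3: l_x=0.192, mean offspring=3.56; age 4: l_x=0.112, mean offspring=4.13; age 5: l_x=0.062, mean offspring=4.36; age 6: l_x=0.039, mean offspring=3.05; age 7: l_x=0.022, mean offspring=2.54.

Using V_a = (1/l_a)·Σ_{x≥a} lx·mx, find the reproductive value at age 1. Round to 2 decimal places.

lx·mx for x ≥ 1: 0, 0.76486, 0.68352, 0.46256, 0.27032, 0.11895, 0.05588 → sum = 2.35609
V_1 = 2.35609 / l_1 = 2.35609 / 0.565 = 4.170071… → 4.17

4.17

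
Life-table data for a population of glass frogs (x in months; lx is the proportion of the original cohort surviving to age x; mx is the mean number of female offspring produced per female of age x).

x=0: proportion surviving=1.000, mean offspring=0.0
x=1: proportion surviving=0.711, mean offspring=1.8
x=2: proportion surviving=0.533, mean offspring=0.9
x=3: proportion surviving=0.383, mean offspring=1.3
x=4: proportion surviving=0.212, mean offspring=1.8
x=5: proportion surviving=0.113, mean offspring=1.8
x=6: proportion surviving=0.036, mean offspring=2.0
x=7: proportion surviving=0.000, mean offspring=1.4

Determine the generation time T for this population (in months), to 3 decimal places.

2.302

lx·mx: 0, 1.2798, 0.4797, 0.4979, 0.3816, 0.2034, 0.072, 0 → R0 = 2.9144
x·lx·mx: 0, 1.2798, 0.9594, 1.4937, 1.5264, 1.017, 0.432, 0 → Σ = 6.7083
T = 6.7083 / 2.9144 = 2.301777… → 2.302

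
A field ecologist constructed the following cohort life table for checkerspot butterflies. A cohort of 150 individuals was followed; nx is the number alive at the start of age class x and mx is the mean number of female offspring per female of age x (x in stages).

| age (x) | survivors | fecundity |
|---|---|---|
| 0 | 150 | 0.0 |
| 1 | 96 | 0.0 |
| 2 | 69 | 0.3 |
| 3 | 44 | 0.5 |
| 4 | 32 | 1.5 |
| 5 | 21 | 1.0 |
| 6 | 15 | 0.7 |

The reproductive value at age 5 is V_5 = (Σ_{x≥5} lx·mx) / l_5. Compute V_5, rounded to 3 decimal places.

lx = nx/n0 = nx/150: 1, 0.64, 0.46, 0.29333…, 0.21333…, 0.14, 0.1
lx·mx for x ≥ 5: 0.14, 0.07 → sum = 0.21
V_5 = 0.21 / l_5 = 0.21 / 0.14 = 1.5 → 1.500

1.500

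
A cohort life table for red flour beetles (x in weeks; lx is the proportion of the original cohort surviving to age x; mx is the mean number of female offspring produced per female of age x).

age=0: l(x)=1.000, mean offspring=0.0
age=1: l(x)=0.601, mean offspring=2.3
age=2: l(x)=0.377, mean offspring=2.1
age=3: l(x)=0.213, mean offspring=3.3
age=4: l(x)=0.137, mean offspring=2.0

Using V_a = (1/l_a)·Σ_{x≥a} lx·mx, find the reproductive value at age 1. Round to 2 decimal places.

lx·mx for x ≥ 1: 1.3823, 0.7917, 0.7029, 0.274 → sum = 3.1509
V_1 = 3.1509 / l_1 = 3.1509 / 0.601 = 5.242762… → 5.24

5.24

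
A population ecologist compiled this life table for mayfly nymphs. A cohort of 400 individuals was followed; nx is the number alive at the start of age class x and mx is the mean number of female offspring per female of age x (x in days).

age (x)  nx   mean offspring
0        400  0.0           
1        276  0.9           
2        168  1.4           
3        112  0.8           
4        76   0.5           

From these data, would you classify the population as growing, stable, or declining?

growing

lx = nx/n0 = nx/400: 1, 0.69, 0.42, 0.28, 0.19
R0 = Σ lx·mx = 0 + 0.621 + 0.588 + 0.224 + 0.095 = 1.528
R0 > 1, so the population is growing.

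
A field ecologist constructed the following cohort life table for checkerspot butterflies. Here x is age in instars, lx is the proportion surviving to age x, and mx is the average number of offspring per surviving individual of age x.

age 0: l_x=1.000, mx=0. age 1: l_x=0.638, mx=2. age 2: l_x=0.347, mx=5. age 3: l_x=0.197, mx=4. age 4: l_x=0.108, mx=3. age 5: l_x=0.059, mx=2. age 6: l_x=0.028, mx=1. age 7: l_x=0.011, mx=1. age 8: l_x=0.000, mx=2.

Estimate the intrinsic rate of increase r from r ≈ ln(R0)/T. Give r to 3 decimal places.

0.673

R0 = Σ lx·mx = 0 + 1.276 + 1.735 + 0.788 + 0.324 + 0.118 + 0.028 + 0.011 + 0 = 4.28
Σ x·lx·mx = 9.241; T = 9.241/4.28 = 2.15911…
r ≈ ln(R0)/T = ln(4.28)/2.15911… = 0.6734… → 0.673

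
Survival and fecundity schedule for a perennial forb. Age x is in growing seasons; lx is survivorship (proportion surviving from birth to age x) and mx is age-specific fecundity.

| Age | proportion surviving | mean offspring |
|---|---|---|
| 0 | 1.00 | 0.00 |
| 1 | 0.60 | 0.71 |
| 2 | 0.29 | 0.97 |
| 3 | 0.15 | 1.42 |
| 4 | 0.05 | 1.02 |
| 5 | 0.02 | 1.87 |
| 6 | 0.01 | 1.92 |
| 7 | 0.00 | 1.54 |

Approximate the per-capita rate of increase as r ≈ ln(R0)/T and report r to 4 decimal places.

R0 = Σ lx·mx = 0 + 0.426 + 0.2813 + 0.213 + 0.051 + 0.0374 + 0.0192 + 0 = 1.0279
Σ x·lx·mx = 2.1338; T = 2.1338/1.0279 = 2.07588…
r ≈ ln(R0)/T = ln(1.0279)/2.07588… = 0.013256… → 0.0133

0.0133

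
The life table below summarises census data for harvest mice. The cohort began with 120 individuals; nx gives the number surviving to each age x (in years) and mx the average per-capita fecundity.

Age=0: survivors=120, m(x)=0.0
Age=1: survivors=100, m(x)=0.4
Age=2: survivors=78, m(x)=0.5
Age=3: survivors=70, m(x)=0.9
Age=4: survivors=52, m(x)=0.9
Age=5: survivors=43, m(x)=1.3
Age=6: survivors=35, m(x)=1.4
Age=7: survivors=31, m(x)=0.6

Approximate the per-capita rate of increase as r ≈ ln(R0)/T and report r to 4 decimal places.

0.2494

lx = nx/n0 = nx/120: 1, 0.83333…, 0.65, 0.58333…, 0.43333…, 0.35833…, 0.29167…, 0.25833…
R0 = Σ lx·mx = 0 + 0.33333… + 0.325 + 0.525… + 0.39… + 0.46583… + 0.40833… + 0.155… = 2.6025…
Σ x·lx·mx = 9.9825…; T = 9.9825…/2.6025… = 3.83573…
r ≈ ln(R0)/T = ln(2.6025…)/3.83573… = 0.249358… → 0.2494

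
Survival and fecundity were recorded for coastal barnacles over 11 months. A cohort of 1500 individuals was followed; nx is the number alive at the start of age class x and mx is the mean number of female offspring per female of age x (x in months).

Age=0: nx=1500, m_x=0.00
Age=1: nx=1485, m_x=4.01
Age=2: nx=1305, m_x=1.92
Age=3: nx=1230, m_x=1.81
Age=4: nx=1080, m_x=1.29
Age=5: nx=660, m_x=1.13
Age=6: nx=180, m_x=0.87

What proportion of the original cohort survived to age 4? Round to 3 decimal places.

l_4 = n_4/n_0 = 1080/1500 = 0.72 → 0.720

0.720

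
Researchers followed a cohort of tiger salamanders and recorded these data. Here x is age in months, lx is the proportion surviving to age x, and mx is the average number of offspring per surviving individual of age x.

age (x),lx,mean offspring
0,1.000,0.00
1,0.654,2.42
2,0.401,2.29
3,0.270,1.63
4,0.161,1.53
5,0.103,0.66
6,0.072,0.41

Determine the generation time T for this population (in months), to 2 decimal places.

lx·mx: 0, 1.58268, 0.91829, 0.4401, 0.24633, 0.06798, 0.02952 → R0 = 3.2849
x·lx·mx: 0, 1.58268, 1.83658, 1.3203, 0.98532, 0.3399, 0.17712 → Σ = 6.2419
T = 6.2419 / 3.2849 = 1.90018… → 1.90

1.90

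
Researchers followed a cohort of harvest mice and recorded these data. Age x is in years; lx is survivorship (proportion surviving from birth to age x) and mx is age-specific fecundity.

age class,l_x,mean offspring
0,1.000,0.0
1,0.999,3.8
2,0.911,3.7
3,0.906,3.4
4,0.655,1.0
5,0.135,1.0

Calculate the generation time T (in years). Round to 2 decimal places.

2.09

lx·mx: 0, 3.7962, 3.3707, 3.0804, 0.655, 0.135 → R0 = 11.0373
x·lx·mx: 0, 3.7962, 6.7414, 9.2412, 2.62, 0.675 → Σ = 23.0738
T = 23.0738 / 11.0373 = 2.090529… → 2.09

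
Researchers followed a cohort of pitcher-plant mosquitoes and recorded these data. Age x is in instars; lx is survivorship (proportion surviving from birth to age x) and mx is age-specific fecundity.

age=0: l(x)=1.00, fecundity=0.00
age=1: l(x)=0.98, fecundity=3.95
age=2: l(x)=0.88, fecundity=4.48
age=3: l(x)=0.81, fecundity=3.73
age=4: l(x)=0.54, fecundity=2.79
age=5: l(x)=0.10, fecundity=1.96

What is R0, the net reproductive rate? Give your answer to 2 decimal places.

12.54

lx·mx by age: 0, 3.871, 3.9424, 3.0213, 1.5066, 0.196
R0 = Σ lx·mx = 12.5373 → 12.54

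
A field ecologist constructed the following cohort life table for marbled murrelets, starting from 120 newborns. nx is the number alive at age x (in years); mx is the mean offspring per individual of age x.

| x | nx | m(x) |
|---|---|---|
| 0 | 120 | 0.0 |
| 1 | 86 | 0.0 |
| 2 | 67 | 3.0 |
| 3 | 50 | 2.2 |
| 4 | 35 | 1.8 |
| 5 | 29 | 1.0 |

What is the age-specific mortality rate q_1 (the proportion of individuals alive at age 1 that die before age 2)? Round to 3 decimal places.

lx = nx/n0 = nx/120: 1, 0.71667…, 0.55833…, 0.41667…, 0.29167…, 0.24167…
q_1 = (l_1 − l_2) / l_1 = (0.716667… − 0.558333…) / 0.716667…
     = 0.158333… / 0.716667… = 0.22093… → 0.221

0.221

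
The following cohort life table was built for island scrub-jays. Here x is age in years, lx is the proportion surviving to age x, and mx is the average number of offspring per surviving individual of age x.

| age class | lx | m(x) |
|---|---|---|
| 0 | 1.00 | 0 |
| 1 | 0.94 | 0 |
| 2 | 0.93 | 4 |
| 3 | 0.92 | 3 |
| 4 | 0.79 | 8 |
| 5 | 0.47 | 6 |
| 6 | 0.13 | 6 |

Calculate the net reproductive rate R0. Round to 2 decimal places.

lx·mx by age: 0, 0, 3.72, 2.76, 6.32, 2.82, 0.78
R0 = Σ lx·mx = 16.4 → 16.40

16.40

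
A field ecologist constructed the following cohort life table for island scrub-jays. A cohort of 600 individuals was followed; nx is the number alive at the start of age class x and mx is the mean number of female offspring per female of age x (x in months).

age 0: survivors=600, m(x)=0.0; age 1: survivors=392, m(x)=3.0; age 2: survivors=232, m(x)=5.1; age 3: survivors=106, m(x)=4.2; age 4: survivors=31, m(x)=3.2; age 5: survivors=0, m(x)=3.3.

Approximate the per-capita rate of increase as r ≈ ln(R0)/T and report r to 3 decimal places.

0.868

lx = nx/n0 = nx/600: 1, 0.65333…, 0.38667…, 0.17667…, 0.05167…, 0
R0 = Σ lx·mx = 0 + 1.96… + 1.972… + 0.742… + 0.16533… + 0 = 4.839333…
Σ x·lx·mx = 8.791333…; T = 8.791333…/4.839333… = 1.81664…
r ≈ ln(R0)/T = ln(4.839333…)/1.81664… = 0.86796… → 0.868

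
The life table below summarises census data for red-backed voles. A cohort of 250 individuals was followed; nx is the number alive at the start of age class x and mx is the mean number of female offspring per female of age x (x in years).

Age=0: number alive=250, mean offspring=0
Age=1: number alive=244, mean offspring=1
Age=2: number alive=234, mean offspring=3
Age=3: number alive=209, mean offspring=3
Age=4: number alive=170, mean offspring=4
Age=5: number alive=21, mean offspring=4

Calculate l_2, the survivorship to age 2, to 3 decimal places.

0.936

l_2 = n_2/n_0 = 234/250 = 0.936 → 0.936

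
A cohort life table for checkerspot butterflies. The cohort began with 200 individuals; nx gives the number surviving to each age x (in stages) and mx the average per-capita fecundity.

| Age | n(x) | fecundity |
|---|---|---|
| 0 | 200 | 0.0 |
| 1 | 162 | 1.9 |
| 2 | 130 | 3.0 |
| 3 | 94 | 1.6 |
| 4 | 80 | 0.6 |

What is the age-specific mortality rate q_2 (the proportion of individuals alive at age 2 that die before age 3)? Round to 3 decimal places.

lx = nx/n0 = nx/200: 1, 0.81, 0.65, 0.47, 0.4
q_2 = (l_2 − l_3) / l_2 = (0.65 − 0.47) / 0.65
     = 0.18 / 0.65 = 0.276923… → 0.277

0.277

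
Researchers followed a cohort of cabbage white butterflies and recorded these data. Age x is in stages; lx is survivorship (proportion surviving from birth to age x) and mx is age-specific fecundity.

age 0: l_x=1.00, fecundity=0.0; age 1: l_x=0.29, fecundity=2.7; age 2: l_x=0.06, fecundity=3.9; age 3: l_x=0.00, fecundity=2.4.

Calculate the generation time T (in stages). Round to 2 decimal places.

1.23

lx·mx: 0, 0.783, 0.234, 0 → R0 = 1.017
x·lx·mx: 0, 0.783, 0.468, 0 → Σ = 1.251
T = 1.251 / 1.017 = 1.230088… → 1.23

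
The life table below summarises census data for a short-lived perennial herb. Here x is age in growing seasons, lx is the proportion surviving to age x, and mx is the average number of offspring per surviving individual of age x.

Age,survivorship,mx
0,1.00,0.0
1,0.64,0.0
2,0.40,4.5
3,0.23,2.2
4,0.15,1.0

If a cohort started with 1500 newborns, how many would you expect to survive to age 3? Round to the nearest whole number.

Expected survivors = N0 · l_3 = 1500 × 0.23 = 345 → 345

345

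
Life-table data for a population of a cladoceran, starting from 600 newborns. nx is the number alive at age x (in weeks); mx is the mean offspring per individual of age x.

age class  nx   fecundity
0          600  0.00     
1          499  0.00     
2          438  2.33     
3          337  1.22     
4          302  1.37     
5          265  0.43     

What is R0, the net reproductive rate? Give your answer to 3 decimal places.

3.266

lx = nx/n0 = nx/600: 1, 0.83167…, 0.73, 0.56167…, 0.50333…, 0.44167…
lx·mx by age: 0, 0, 1.7009, 0.685233…, 0.689567…, 0.189917…
R0 = Σ lx·mx = 3.265617… → 3.266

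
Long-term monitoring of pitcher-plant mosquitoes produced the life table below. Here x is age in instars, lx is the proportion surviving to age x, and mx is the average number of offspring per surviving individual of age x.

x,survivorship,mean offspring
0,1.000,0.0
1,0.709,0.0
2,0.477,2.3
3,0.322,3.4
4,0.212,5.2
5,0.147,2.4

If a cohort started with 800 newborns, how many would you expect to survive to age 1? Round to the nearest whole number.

567

Expected survivors = N0 · l_1 = 800 × 0.709 = 567.2 → 567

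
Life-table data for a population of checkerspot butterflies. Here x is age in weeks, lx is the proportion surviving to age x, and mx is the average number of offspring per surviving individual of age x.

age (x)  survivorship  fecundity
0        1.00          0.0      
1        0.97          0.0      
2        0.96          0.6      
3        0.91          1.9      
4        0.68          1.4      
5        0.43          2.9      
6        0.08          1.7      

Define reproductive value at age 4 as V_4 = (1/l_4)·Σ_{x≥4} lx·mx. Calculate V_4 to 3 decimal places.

3.434

lx·mx for x ≥ 4: 0.952, 1.247, 0.136 → sum = 2.335
V_4 = 2.335 / l_4 = 2.335 / 0.68 = 3.433824… → 3.434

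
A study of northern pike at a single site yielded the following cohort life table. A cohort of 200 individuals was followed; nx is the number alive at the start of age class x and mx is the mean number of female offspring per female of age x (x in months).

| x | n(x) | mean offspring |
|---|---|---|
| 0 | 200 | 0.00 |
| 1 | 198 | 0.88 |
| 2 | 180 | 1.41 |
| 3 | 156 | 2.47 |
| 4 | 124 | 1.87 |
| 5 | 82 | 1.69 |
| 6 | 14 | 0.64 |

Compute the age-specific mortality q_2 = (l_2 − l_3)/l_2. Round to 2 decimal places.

lx = nx/n0 = nx/200: 1, 0.99, 0.9, 0.78, 0.62, 0.41, 0.07
q_2 = (l_2 − l_3) / l_2 = (0.9 − 0.78) / 0.9
     = 0.12 / 0.9 = 0.133333… → 0.13

0.13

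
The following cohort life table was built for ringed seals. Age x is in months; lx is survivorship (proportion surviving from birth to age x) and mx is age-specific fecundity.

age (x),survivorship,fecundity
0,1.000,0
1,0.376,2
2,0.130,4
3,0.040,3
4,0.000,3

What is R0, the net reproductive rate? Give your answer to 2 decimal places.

lx·mx by age: 0, 0.752, 0.52, 0.12, 0
R0 = Σ lx·mx = 1.392 → 1.39

1.39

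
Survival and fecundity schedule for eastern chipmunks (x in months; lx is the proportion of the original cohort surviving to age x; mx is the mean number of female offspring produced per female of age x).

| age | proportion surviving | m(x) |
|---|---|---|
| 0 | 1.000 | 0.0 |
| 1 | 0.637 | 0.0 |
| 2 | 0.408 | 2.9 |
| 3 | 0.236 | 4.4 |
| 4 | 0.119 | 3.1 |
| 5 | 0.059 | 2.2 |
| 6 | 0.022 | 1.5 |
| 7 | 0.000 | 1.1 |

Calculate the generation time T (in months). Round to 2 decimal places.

lx·mx: 0, 0, 1.1832, 1.0384, 0.3689, 0.1298, 0.033, 0 → R0 = 2.7533
x·lx·mx: 0, 0, 2.3664, 3.1152, 1.4756, 0.649, 0.198, 0 → Σ = 7.8042
T = 7.8042 / 2.7533 = 2.83449… → 2.83

2.83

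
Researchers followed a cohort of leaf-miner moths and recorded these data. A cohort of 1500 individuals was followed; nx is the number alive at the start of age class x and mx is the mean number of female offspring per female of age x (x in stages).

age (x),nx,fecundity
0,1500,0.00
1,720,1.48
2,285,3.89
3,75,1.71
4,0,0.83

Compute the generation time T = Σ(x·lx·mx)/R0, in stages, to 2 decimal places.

lx = nx/n0 = nx/1500: 1, 0.48, 0.19, 0.05, 0
lx·mx: 0, 0.7104, 0.7391, 0.0855, 0 → R0 = 1.535
x·lx·mx: 0, 0.7104, 1.4782, 0.2565, 0 → Σ = 2.4451
T = 2.4451 / 1.535 = 1.592899… → 1.59

1.59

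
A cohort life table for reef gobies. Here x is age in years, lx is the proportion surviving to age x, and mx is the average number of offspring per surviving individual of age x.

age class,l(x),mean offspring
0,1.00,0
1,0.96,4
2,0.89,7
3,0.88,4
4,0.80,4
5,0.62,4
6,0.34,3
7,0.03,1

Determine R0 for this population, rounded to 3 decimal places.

lx·mx by age: 0, 3.84, 6.23, 3.52, 3.2, 2.48, 1.02, 0.03
R0 = Σ lx·mx = 20.32 → 20.320

20.320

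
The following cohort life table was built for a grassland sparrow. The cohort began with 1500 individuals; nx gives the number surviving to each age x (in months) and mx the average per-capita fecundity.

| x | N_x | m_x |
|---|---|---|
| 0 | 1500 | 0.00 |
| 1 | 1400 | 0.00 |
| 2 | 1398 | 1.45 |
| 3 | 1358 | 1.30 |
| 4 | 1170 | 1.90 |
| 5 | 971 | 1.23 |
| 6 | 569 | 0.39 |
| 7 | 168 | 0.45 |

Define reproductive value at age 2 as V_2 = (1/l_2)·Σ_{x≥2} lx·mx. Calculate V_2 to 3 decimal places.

5.370

lx = nx/n0 = nx/1500: 1, 0.93333…, 0.932, 0.90533…, 0.78, 0.64733…, 0.37933…, 0.112
lx·mx for x ≥ 2: 1.3514, 1.176933…, 1.482, 0.79622…, 0.14794…, 0.0504 → sum = 5.004893…
V_2 = 5.004893… / l_2 = 5.004893… / 0.932 = 5.370057… → 5.370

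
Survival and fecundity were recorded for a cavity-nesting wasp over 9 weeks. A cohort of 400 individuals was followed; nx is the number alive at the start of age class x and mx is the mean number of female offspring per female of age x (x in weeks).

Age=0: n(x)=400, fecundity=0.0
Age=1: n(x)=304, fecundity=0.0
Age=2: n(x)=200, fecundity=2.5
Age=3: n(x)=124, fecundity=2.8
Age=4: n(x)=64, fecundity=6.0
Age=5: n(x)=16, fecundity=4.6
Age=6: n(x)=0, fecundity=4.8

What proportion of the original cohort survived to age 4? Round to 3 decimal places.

l_4 = n_4/n_0 = 64/400 = 0.16 → 0.160

0.160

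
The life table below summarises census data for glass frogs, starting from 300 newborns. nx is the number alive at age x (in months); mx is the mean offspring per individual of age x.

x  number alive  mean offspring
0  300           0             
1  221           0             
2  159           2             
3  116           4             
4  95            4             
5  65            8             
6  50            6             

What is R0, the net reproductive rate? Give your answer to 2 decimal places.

lx = nx/n0 = nx/300: 1, 0.73667…, 0.53, 0.38667…, 0.31667…, 0.21667…, 0.16667…
lx·mx by age: 0, 0, 1.06, 1.546667…, 1.266667…, 1.733333…, 1…
R0 = Σ lx·mx = 6.606667… → 6.61

6.61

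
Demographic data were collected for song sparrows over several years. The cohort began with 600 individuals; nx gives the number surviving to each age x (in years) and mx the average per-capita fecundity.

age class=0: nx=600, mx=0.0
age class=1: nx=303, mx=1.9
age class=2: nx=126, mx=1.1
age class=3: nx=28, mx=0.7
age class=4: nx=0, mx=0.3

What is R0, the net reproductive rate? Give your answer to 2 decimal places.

1.22

lx = nx/n0 = nx/600: 1, 0.505, 0.21, 0.04667…, 0
lx·mx by age: 0, 0.9595, 0.231, 0.032667…, 0
R0 = Σ lx·mx = 1.223167… → 1.22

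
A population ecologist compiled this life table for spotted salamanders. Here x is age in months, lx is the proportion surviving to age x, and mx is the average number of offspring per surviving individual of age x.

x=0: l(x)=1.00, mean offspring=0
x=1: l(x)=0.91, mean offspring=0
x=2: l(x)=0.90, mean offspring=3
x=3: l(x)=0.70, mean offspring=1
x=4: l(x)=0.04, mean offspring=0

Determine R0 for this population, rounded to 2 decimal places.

lx·mx by age: 0, 0, 2.7, 0.7, 0
R0 = Σ lx·mx = 3.4 → 3.40

3.40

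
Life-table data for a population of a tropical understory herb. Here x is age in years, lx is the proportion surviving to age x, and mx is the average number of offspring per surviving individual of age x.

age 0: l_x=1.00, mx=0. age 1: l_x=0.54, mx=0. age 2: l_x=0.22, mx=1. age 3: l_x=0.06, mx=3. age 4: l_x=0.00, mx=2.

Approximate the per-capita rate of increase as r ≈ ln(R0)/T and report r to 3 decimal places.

R0 = Σ lx·mx = 0 + 0 + 0.22 + 0.18 + 0 = 0.4
Σ x·lx·mx = 0.98; T = 0.98/0.4 = 2.45
r ≈ ln(R0)/T = ln(0.4)/2.45 = -0.374… → -0.374

-0.374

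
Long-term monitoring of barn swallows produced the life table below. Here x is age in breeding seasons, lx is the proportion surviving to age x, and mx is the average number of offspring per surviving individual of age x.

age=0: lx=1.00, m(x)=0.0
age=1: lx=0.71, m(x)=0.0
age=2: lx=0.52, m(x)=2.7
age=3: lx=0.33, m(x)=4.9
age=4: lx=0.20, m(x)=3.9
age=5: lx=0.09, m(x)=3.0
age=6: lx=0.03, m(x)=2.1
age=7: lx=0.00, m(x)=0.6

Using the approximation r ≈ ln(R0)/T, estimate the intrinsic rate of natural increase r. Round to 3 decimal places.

R0 = Σ lx·mx = 0 + 0 + 1.404 + 1.617 + 0.78 + 0.27 + 0.063 + 0 = 4.134
Σ x·lx·mx = 12.507; T = 12.507/4.134 = 3.0254…
r ≈ ln(R0)/T = ln(4.134)/3.0254… = 0.46911… → 0.469

0.469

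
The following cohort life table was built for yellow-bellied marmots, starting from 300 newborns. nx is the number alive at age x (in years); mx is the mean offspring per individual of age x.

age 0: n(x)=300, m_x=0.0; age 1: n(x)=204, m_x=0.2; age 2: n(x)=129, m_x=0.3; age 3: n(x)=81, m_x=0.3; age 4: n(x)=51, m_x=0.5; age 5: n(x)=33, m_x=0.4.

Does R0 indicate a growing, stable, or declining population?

declining

lx = nx/n0 = nx/300: 1, 0.68, 0.43, 0.27, 0.17, 0.11
R0 = Σ lx·mx = 0 + 0.136 + 0.129 + 0.081 + 0.085 + 0.044 = 0.475
R0 < 1, so the population is declining.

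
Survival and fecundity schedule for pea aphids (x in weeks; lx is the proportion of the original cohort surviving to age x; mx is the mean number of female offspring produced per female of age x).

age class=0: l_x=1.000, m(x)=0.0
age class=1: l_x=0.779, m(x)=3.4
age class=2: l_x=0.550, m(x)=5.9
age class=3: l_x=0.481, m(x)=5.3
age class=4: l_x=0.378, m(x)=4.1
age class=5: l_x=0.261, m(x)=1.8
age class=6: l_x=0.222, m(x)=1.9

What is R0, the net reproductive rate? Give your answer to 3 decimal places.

10.884

lx·mx by age: 0, 2.6486, 3.245, 2.5493, 1.5498, 0.4698, 0.4218
R0 = Σ lx·mx = 10.8843 → 10.884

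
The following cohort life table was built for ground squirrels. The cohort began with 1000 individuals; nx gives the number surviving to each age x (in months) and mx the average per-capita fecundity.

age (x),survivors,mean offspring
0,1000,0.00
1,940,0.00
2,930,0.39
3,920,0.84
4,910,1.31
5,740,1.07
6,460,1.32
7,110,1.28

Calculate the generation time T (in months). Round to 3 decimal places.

4.241

lx = nx/n0 = nx/1000: 1, 0.94, 0.93, 0.92, 0.91, 0.74, 0.46, 0.11
lx·mx: 0, 0, 0.3627, 0.7728, 1.1921, 0.7918, 0.6072, 0.1408 → R0 = 3.8674
x·lx·mx: 0, 0, 0.7254, 2.3184, 4.7684, 3.959, 3.6432, 0.9856 → Σ = 16.4
T = 16.4 / 3.8674 = 4.240575… → 4.241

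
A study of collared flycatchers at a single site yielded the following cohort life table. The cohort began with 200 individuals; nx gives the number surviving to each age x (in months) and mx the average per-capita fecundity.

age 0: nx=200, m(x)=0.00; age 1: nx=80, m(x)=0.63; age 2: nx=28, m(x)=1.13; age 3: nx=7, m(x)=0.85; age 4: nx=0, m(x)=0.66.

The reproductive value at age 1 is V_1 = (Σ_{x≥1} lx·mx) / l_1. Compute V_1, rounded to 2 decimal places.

1.10

lx = nx/n0 = nx/200: 1, 0.4, 0.14, 0.035, 0
lx·mx for x ≥ 1: 0.252, 0.1582, 0.02975, 0 → sum = 0.43995
V_1 = 0.43995 / l_1 = 0.43995 / 0.4 = 1.099875 → 1.10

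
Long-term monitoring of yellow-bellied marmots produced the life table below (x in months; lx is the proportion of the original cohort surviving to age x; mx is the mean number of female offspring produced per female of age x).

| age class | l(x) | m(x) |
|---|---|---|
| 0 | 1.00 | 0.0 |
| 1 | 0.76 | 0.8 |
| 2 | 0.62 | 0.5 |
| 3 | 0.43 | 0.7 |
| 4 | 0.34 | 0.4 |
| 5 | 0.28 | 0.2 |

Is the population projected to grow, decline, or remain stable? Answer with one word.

growing

R0 = Σ lx·mx = 0 + 0.608 + 0.31 + 0.301 + 0.136 + 0.056 = 1.411
R0 > 1, so the population is growing.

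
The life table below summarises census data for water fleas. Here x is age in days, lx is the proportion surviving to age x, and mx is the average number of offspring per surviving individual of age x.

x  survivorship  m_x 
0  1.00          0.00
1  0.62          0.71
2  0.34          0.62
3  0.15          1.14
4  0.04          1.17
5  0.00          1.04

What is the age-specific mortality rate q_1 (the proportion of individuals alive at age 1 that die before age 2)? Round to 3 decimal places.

0.452

q_1 = (l_1 − l_2) / l_1 = (0.62 − 0.34) / 0.62
     = 0.28 / 0.62 = 0.451613… → 0.452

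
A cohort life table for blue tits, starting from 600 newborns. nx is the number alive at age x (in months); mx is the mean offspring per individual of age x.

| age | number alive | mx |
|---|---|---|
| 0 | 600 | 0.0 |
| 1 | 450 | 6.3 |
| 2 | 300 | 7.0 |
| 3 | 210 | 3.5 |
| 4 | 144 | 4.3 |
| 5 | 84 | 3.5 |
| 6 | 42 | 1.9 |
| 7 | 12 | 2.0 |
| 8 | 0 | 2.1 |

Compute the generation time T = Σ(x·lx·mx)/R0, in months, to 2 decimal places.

lx = nx/n0 = nx/600: 1, 0.75, 0.5, 0.35, 0.24, 0.14, 0.07, 0.02, 0
lx·mx: 0, 4.725, 3.5, 1.225, 1.032, 0.49, 0.133, 0.04, 0 → R0 = 11.145
x·lx·mx: 0, 4.725, 7, 3.675, 4.128, 2.45, 0.798, 0.28, 0 → Σ = 23.056
T = 23.056 / 11.145 = 2.06873… → 2.07

2.07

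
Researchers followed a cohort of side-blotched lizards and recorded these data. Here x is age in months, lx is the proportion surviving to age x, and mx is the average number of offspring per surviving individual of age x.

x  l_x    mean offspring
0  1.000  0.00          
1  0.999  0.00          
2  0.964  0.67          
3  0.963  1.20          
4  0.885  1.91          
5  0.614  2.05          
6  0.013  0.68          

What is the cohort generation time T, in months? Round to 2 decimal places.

lx·mx: 0, 0, 0.64588, 1.1556, 1.69035, 1.2587, 0.00884 → R0 = 4.75937
x·lx·mx: 0, 0, 1.29176, 3.4668, 6.7614, 6.2935, 0.05304 → Σ = 17.8665
T = 17.8665 / 4.75937 = 3.753963… → 3.75

3.75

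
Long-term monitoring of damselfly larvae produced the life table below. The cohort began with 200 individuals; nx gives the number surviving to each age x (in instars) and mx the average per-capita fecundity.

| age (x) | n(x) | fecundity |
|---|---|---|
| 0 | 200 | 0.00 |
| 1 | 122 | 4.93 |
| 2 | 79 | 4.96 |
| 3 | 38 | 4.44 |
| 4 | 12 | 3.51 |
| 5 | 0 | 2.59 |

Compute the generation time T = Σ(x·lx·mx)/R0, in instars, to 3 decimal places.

1.711

lx = nx/n0 = nx/200: 1, 0.61, 0.395, 0.19, 0.06, 0
lx·mx: 0, 3.0073, 1.9592, 0.8436, 0.2106, 0 → R0 = 6.0207
x·lx·mx: 0, 3.0073, 3.9184, 2.5308, 0.8424, 0 → Σ = 10.2989
T = 10.2989 / 6.0207 = 1.710582… → 1.711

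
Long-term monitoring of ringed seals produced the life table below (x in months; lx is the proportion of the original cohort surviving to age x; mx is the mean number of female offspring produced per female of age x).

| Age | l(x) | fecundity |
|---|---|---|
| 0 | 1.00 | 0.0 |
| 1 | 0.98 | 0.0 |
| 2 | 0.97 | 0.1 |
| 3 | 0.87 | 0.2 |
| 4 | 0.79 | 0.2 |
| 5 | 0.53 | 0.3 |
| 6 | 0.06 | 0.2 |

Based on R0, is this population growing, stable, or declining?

declining

R0 = Σ lx·mx = 0 + 0 + 0.097 + 0.174 + 0.158 + 0.159 + 0.012 = 0.6
R0 < 1, so the population is declining.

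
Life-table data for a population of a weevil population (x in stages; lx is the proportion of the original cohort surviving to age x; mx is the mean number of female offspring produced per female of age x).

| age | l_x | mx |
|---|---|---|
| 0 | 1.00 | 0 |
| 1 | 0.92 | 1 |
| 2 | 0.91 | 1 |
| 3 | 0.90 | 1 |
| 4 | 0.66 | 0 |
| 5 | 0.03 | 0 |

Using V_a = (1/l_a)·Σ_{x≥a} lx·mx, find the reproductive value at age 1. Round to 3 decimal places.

lx·mx for x ≥ 1: 0.92, 0.91, 0.9, 0, 0 → sum = 2.73
V_1 = 2.73 / l_1 = 2.73 / 0.92 = 2.967391… → 2.967

2.967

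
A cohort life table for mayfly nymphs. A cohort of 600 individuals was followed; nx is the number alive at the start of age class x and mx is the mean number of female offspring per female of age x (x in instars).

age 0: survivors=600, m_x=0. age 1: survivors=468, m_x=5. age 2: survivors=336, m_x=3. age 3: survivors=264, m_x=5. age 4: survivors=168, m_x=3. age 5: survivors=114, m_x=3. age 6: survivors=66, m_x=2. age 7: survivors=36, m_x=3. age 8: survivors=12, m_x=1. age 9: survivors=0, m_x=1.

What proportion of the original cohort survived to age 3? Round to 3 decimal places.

0.440

l_3 = n_3/n_0 = 264/600 = 0.44 → 0.440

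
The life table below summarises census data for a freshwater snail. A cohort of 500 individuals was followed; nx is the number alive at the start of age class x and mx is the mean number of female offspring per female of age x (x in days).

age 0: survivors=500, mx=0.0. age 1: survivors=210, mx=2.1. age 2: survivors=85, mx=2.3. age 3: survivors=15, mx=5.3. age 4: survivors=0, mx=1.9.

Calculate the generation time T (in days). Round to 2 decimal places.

1.50

lx = nx/n0 = nx/500: 1, 0.42, 0.17, 0.03, 0
lx·mx: 0, 0.882, 0.391, 0.159, 0 → R0 = 1.432
x·lx·mx: 0, 0.882, 0.782, 0.477, 0 → Σ = 2.141
T = 2.141 / 1.432 = 1.495112… → 1.50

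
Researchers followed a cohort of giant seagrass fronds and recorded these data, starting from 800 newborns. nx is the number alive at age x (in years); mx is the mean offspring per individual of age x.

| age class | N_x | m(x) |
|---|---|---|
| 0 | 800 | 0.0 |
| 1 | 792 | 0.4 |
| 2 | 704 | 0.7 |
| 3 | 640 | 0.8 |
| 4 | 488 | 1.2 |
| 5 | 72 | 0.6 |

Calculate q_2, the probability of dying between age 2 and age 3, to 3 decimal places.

0.091

lx = nx/n0 = nx/800: 1, 0.99, 0.88, 0.8, 0.61, 0.09
q_2 = (l_2 − l_3) / l_2 = (0.88 − 0.8) / 0.88
     = 0.08 / 0.88 = 0.090909… → 0.091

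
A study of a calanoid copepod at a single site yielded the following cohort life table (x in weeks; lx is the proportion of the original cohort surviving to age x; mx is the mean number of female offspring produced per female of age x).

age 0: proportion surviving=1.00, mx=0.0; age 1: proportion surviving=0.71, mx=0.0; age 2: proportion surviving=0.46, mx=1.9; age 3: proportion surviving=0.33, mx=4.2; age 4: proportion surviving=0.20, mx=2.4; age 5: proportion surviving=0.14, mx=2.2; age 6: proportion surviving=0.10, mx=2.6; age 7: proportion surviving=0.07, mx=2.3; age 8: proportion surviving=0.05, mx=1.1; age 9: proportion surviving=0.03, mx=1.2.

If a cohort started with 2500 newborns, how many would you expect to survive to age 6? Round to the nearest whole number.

Expected survivors = N0 · l_6 = 2500 × 0.10 = 250 → 250

250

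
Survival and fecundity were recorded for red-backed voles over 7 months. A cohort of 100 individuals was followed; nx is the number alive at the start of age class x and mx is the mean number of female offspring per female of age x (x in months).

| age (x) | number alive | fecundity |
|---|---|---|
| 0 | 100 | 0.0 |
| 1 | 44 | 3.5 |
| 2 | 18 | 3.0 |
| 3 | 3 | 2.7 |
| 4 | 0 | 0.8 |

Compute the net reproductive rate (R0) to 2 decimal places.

lx = nx/n0 = nx/100: 1, 0.44, 0.18, 0.03, 0
lx·mx by age: 0, 1.54, 0.54, 0.081, 0
R0 = Σ lx·mx = 2.161 → 2.16

2.16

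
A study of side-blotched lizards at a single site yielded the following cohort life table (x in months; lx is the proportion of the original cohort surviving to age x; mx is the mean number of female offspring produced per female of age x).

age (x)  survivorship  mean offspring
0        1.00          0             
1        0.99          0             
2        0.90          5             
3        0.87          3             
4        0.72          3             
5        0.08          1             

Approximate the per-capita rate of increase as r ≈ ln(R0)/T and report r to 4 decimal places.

0.8079

R0 = Σ lx·mx = 0 + 0 + 4.5 + 2.61 + 2.16 + 0.08 = 9.35
Σ x·lx·mx = 25.87; T = 25.87/9.35 = 2.76684…
r ≈ ln(R0)/T = ln(9.35)/2.76684… = 0.807915… → 0.8079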